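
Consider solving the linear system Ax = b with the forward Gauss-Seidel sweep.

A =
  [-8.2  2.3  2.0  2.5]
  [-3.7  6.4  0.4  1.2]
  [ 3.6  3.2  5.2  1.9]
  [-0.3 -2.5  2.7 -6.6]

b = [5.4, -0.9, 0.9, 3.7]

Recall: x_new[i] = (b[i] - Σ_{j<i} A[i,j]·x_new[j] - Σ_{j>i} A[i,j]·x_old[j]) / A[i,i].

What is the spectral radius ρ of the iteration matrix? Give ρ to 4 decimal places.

0.4612

Write A = D+L+U with D = diag(-8.2, 6.4, 5.2, -6.6).
GS T = -(D+L)⁻¹U: row 0 first, T[0,2] = -(2)/(-8.2) = +0.2439; later rows by forward substitution.
  T[0,:] = [+0.0000  +0.2805  +0.2439  +0.3049]
  T[1,:] = [+0.0000  +0.1622  +0.0785  -0.0112]
  T[2,:] = [+0.0000  -0.2940  -0.2172  -0.5695]
  T[3,:] = [+0.0000  -0.1944  -0.1297  -0.2426]
eigenvalue magnitudes: 0.4612, 0.1597, 0.0040, 0.0000.
ρ = 0.4612; 0.4612 < 1 ⇒ converges.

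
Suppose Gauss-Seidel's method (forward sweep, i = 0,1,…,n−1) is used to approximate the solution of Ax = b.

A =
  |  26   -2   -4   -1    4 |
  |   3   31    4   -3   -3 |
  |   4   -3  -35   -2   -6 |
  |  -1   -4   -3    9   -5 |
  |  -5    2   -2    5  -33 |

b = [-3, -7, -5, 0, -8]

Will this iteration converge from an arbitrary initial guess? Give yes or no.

Split A = D + L + U, D = diag(26, 31, -35, 9, -33).
Gauss-Seidel: T = -(D+L)⁻¹U, row 0 first, T[0,1] = -(-2)/(26) = +0.0769; later rows by forward substitution.
  T[0,:] = [+0.0000 +0.0769 +0.1538 +0.0385 -0.1538]
  T[1,:] = [+0.0000 -0.0074 -0.1439 +0.0931 +0.1117]
  T[2,:] = [+0.0000 +0.0094 +0.0299 -0.0607 -0.1986]
  T[3,:] = [+0.0000 +0.0084 -0.0369 +0.0254 +0.5219]
  T[4,:] = [+0.0000 -0.0114 -0.0394 +0.0073 +0.1212]
|roots of det(T-λI)|: 0.1963, 0.0653, 0.0653, 0.0570, 0.0000.
ρ(T) = max|λ| = 0.1963; 0.1963 < 1, so it converges for any x₀.

yes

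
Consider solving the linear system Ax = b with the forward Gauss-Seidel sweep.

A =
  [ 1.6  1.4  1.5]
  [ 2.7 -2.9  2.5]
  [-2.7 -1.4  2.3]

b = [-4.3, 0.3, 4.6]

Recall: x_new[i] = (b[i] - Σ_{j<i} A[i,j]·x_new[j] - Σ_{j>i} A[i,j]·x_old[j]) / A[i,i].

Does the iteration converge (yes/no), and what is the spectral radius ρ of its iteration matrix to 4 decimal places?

no, ρ = 1.1553

Write A = D+L+U with D = diag(1.6, -2.9, 2.3).
Gauss-Seidel: T = -(D+L)⁻¹U, row 0 first, T[0,2] = -(1.5)/(1.6) = -0.9375; later rows by forward substitution.
  T[0,:] = [+0.0000 -0.8750 -0.9375]
  T[1,:] = [+0.0000 -0.8147 -0.0108]
  T[2,:] = [+0.0000 -1.5231 -1.1071]
|roots of det(T-λI)|: 1.1553, 0.7665, 0.0000.
spectral radius ρ = 1.1553; 1.1553 > 1, so it fails to converge.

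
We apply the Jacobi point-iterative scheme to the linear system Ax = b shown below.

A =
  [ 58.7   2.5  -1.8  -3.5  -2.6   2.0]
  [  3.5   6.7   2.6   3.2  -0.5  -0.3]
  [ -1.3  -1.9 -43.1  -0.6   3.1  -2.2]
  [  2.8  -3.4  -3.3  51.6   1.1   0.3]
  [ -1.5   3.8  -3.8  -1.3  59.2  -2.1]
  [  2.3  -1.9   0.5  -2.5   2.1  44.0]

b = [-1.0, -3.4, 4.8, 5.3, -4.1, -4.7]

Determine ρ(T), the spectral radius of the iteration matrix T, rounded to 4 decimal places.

Let D = diag(58.7, 6.7, -43.1, 51.6, 59.2, 44); L, U the strict triangles.
Jacobi: T = -D⁻¹(L+U), T[4,3] = -(-1.3)/(59.2) = +0.0220; T[4,4] = 0.
  T[0,:] = [+0.0000  -0.0426  +0.0307  +0.0596  +0.0443  -0.0341]
  T[1,:] = [-0.5224  +0.0000  -0.3881  -0.4776  +0.0746  +0.0448]
  T[2,:] = [-0.0302  -0.0441  +0.0000  -0.0139  +0.0719  -0.0510]
  T[3,:] = [-0.0543  +0.0659  +0.0640  +0.0000  -0.0213  -0.0058]
  T[4,:] = [+0.0253  -0.0642  +0.0642  +0.0220  +0.0000  +0.0355]
  T[5,:] = [-0.0523  +0.0432  -0.0114  +0.0568  -0.0477  +0.0000]
|eigenvalues of T|: 0.2044, 0.1536, 0.1536, 0.1197, 0.0272, 0.0272.
ρ = 0.2044; 0.2044 < 1, so it converges for any x₀.

0.2044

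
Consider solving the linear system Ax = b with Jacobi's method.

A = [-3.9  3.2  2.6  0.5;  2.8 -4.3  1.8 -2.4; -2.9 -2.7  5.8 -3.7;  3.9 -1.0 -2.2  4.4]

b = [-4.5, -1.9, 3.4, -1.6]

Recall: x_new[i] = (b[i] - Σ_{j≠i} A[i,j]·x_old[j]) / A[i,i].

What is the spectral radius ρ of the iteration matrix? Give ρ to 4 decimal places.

1.1594

Let D = diag(-3.9, -4.3, 5.8, 4.4); L, U the strict triangles.
Jacobi: T = -D⁻¹(L+U), T[1,2] = -(1.8)/(-4.3) = +0.4186; T[1,1] = 0.
  T[0,:] = [+0.0000  +0.8205  +0.6667  +0.1282]
  T[1,:] = [+0.6512  +0.0000  +0.4186  -0.5581]
  T[2,:] = [+0.5000  +0.4655  +0.0000  +0.6379]
  T[3,:] = [-0.8864  +0.2273  +0.5000  +0.0000]
moduli |λ_i(T)| = 1.1594, 0.7567, 0.7567, 0.2602.
ρ(T) = max|λ| = 1.1594; 1.1594 > 1: divergent.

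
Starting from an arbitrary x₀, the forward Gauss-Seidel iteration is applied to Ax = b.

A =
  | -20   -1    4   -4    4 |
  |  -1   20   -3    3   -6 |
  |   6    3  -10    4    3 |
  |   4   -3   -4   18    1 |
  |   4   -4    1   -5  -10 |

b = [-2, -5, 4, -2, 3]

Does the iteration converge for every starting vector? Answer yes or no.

Diagonal D = diag(-20, 20, -10, 18, -10); L, U strict lower/upper.
Gauss-Seidel: T = -(D+L)⁻¹U, row 0 first, T[0,4] = -(4)/(-20) = +0.2000; later rows by forward substitution.
  T[0,:] = [+0.0000  -0.0500  +0.2000  -0.2000  +0.2000]
  T[1,:] = [+0.0000  -0.0025  +0.1600  -0.1600  +0.3100]
  T[2,:] = [+0.0000  -0.0308  +0.1680  +0.2320  +0.5130]
  T[3,:] = [+0.0000  +0.0039  +0.0196  +0.0693  +0.0657]
  T[4,:] = [+0.0000  -0.0240  +0.0230  -0.0275  -0.0255]
|eigenvalues of T|: 0.1935, 0.0738, 0.0738, 0.0633, 0.0000.
ρ(T) = max|λ| = 0.1935; 0.1935 < 1 ⇒ converges.

yes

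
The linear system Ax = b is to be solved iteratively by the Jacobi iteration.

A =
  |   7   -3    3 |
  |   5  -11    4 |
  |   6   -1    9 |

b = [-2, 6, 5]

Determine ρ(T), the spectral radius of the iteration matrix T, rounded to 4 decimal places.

Diagonal D = diag(7, -11, 9); L, U strict lower/upper.
Jacobi: T = -D⁻¹(L+U), T[0,1] = -(-3)/(7) = +0.4286; T[0,0] = 0.
  T[0,:] = [+0.0000, +0.4286, -0.4286]
  T[1,:] = [+0.4545, +0.0000, +0.3636]
  T[2,:] = [-0.6667, +0.1111, +0.0000]
eigenvalue magnitudes: 0.8209, 0.5351, 0.2858.
spectral radius ρ = 0.8209; 0.8209 < 1: convergent.

0.8209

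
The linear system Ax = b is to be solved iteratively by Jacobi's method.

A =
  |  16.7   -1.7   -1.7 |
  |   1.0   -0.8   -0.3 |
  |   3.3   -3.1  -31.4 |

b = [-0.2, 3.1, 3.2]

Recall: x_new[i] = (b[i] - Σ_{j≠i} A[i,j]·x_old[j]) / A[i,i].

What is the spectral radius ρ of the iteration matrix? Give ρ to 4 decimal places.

0.4594

Let D = diag(16.7, -0.8, -31.4); L, U the strict triangles.
T_J = -D⁻¹(L+U): T[1,2] = -(-0.3)/(-0.8) = -0.3750; T[1,1] = 0.
  T[0,:] = [+0.0000  +0.1018  +0.1018]
  T[1,:] = [+1.2500  +0.0000  -0.3750]
  T[2,:] = [+0.1051  -0.0987  +0.0000]
|eigenvalues of T|: 0.4594, 0.3589, 0.1005.
ρ = 0.4594; 0.4594 < 1, so it converges for any x₀.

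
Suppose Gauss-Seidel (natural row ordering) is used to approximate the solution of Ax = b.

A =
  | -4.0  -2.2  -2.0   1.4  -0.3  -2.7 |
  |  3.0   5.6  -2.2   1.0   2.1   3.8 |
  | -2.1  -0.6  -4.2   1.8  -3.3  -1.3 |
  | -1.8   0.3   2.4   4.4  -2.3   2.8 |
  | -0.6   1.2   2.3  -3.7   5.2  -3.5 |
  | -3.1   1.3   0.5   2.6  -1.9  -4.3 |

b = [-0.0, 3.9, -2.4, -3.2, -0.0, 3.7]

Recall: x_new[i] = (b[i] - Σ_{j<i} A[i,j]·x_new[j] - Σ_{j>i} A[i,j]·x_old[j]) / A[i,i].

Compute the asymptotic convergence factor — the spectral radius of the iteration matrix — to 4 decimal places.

Write A = D+L+U with D = diag(-4, 5.6, -4.2, 4.4, 5.2, -4.3).
GS T = -(D+L)⁻¹U: row 0 first, T[0,2] = -(-2)/(-4) = -0.5000; later rows by forward substitution.
  T[0,:] = [+0.0000, -0.5500, -0.5000, +0.3500, -0.0750, -0.6750]
  T[1,:] = [+0.0000, +0.2946, +0.6607, -0.3661, -0.3348, -0.3170]
  T[2,:] = [+0.0000, +0.2329, +0.1556, +0.3059, -0.7004, +0.0733]
  T[3,:] = [+0.0000, -0.3721, -0.3345, +0.0013, +0.8969, -0.9308]
  T[4,:] = [+0.0000, -0.4993, -0.5170, -0.0095, +1.0166, -0.0264]
  T[5,:] = [+0.0000, +0.5083, +0.6045, -0.3224, -0.0355, -0.1519]
|eigenvalues of T|: 1.5522, 0.4361, 0.4361, 0.4184, 0.1902, 0.0000.
ρ(T) = max|λ| = 1.5522; 1.5522 > 1, so it fails to converge.

1.5522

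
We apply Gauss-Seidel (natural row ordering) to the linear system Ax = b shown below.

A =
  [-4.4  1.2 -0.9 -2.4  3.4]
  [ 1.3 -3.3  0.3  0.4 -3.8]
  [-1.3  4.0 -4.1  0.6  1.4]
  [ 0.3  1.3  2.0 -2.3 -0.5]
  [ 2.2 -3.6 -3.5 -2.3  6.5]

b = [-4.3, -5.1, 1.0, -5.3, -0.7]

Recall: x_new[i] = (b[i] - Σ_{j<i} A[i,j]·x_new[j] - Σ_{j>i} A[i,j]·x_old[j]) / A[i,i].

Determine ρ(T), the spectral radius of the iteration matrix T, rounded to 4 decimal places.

1.2554

Write A = D+L+U with D = diag(-4.4, -3.3, -4.1, -2.3, 6.5).
Gauss-Seidel: T = -(D+L)⁻¹U, row 0 first, T[0,3] = -(-2.4)/(-4.4) = -0.5455; later rows by forward substitution.
  T[0,:] = [+0.0000  +0.2727  -0.2045  -0.5455  +0.7727]
  T[1,:] = [+0.0000  +0.1074  +0.0103  -0.0937  -0.8471]
  T[2,:] = [+0.0000  +0.0183  +0.0749  +0.2279  -0.7300]
  T[3,:] = [+0.0000  +0.1122  +0.0443  +0.0741  -1.2302]
  T[4,:] = [+0.0000  +0.0168  +0.1310  +0.2817  -1.5591]
|roots of det(T-λI)|: 1.2554, 0.1402, 0.1402, 0.0108, 0.0000.
ρ(T) = max|λ| = 1.2554; 1.2554 > 1 ⇒ diverges.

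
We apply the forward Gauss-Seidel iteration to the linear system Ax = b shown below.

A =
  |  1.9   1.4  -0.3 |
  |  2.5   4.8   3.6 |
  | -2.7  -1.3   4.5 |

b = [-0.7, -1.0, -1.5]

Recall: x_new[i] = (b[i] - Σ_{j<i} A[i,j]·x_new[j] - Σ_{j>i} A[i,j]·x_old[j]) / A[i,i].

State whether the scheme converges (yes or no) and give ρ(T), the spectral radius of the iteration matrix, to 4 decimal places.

yes, ρ = 0.7070

Let D = diag(1.9, 4.8, 4.5); L, U the strict triangles.
GS T = -(D+L)⁻¹U: row 0 first, T[0,1] = -(1.4)/(1.9) = -0.7368; later rows by forward substitution.
  T[0,:] = [+0.0000 -0.7368 +0.1579]
  T[1,:] = [+0.0000 +0.3838 -0.8322]
  T[2,:] = [+0.0000 -0.3312 -0.1457]
|λ(T)| sorted: 0.7070, 0.4690, 0.0000.
spectral radius ρ = 0.7070; 0.7070 < 1: convergent.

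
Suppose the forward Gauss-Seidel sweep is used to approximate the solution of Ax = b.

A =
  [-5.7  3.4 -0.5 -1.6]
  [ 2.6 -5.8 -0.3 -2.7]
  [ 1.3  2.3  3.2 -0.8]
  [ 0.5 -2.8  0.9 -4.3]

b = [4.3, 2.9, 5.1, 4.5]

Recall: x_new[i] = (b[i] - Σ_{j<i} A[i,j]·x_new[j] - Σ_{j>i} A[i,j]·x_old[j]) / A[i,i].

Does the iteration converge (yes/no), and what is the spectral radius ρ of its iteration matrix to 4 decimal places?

Let D = diag(-5.7, -5.8, 3.2, -4.3); L, U the strict triangles.
GS T = -(D+L)⁻¹U: row 0 first, T[0,3] = -(-1.6)/(-5.7) = -0.2807; later rows by forward substitution.
  T[0,:] = [+0.0000, +0.5965, -0.0877, -0.2807]
  T[1,:] = [+0.0000, +0.2674, -0.0910, -0.5913]
  T[2,:] = [+0.0000, -0.4345, +0.1011, +0.7891]
  T[3,:] = [+0.0000, -0.1957, +0.0702, +0.5176]
|λ(T)| sorted: 0.8769, 0.0369, 0.0277, 0.0000.
ρ = 0.8769; 0.8769 < 1: convergent.

yes, ρ = 0.8769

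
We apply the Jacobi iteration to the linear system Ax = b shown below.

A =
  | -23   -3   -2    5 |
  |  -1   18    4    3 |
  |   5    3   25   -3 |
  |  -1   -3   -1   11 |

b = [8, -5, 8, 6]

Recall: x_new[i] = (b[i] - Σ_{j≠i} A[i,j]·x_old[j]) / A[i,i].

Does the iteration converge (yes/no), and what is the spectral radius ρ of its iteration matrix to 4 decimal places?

Diagonal D = diag(-23, 18, 25, 11); L, U strict lower/upper.
Jacobi T = -D⁻¹(L+U): T[3,1] = -(-3)/(11) = +0.2727; T[3,3] = 0.
  T[0,:] = [+0.0000, -0.1304, -0.0870, +0.2174]
  T[1,:] = [+0.0556, +0.0000, -0.2222, -0.1667]
  T[2,:] = [-0.2000, -0.1200, +0.0000, +0.1200]
  T[3,:] = [+0.0909, +0.2727, +0.0909, +0.0000]
|eigenvalues of T|: 0.2929, 0.2101, 0.2101, 0.1895.
ρ(T) = max|λ| = 0.2929; 0.2929 < 1, so it converges for any x₀.

yes, ρ = 0.2929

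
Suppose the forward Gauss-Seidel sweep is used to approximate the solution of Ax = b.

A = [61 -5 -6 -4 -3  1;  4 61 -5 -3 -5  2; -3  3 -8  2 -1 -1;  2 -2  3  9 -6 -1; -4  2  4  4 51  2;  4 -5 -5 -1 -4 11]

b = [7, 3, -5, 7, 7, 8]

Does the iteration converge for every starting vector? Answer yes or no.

yes

Diagonal D = diag(61, 61, -8, 9, 51, 11); L, U strict lower/upper.
T_GS = -(D+L)⁻¹U: row 0 first, T[0,3] = -(-4)/(61) = +0.0656; later rows by forward substitution.
  T[0,:] = [+0.0000 +0.0820 +0.0984 +0.0656 +0.0492 -0.0164]
  T[1,:] = [+0.0000 -0.0054 +0.0755 +0.0449 +0.0787 -0.0317]
  T[2,:] = [+0.0000 -0.0328 -0.0086 +0.2422 -0.1139 -0.1307]
  T[3,:] = [+0.0000 -0.0085 -0.0022 -0.0853 +0.7112 +0.1513]
  T[4,:] = [+0.0000 +0.0099 +0.0056 -0.0089 -0.0461 -0.0409]
  T[5,:] = [+0.0000 -0.0443 -0.0035 +0.0957 +0.0140 -0.0690]
moduli |λ_i(T)| = 0.2159, 0.1223, 0.1223, 0.0721, 0.0686, 0.0000.
spectral radius ρ = 0.2159; 0.2159 < 1, so it converges for any x₀.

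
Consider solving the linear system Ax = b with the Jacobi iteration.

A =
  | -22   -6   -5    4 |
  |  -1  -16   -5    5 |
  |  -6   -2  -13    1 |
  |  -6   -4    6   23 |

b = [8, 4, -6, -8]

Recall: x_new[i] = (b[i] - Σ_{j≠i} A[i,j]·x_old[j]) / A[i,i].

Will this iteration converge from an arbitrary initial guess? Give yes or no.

yes

Let D = diag(-22, -16, -13, 23); L, U the strict triangles.
T_J = -D⁻¹(L+U): T[3,0] = -(-6)/(23) = +0.2609; T[3,3] = 0.
  T[0,:] = [+0.0000 -0.2727 -0.2273 +0.1818]
  T[1,:] = [-0.0625 +0.0000 -0.3125 +0.3125]
  T[2,:] = [-0.4615 -0.1538 +0.0000 +0.0769]
  T[3,:] = [+0.2609 +0.1739 -0.2609 +0.0000]
|eigenvalues of T|: 0.5429, 0.3598, 0.3598, 0.1287.
ρ(T) = max|λ| = 0.5429; 0.5429 < 1, so it converges for any x₀.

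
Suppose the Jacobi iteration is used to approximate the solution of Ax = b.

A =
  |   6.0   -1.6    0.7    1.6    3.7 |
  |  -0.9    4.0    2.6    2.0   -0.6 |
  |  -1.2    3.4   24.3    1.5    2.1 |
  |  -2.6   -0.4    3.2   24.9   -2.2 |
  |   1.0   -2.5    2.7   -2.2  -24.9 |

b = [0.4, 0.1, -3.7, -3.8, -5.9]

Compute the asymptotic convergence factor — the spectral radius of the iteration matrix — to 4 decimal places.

0.3737

Write A = D+L+U with D = diag(6, 4, 24.3, 24.9, -24.9).
Jacobi T = -D⁻¹(L+U): T[1,4] = -(-0.6)/(4) = +0.1500; T[1,1] = 0.
  T[0,:] = [+0.0000, +0.2667, -0.1167, -0.2667, -0.6167]
  T[1,:] = [+0.2250, +0.0000, -0.6500, -0.5000, +0.1500]
  T[2,:] = [+0.0494, -0.1399, +0.0000, -0.0617, -0.0864]
  T[3,:] = [+0.1044, +0.0161, -0.1285, +0.0000, +0.0884]
  T[4,:] = [+0.0402, -0.1004, +0.1084, -0.0884, +0.0000]
|roots of det(T-λI)|: 0.3737, 0.2492, 0.2492, 0.2144, 0.2144.
ρ(T) = max|λ| = 0.3737; 0.3737 < 1: convergent.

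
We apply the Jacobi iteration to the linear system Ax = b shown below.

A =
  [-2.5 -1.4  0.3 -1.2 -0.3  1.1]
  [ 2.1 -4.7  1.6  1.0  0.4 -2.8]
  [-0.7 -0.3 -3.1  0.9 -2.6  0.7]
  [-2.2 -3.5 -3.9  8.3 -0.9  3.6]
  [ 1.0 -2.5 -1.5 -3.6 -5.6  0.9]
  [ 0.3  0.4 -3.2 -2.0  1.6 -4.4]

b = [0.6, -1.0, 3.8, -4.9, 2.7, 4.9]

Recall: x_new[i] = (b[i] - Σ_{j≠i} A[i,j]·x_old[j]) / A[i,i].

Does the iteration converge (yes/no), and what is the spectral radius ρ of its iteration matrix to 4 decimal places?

Diagonal D = diag(-2.5, -4.7, -3.1, 8.3, -5.6, -4.4); L, U strict lower/upper.
Jacobi T = -D⁻¹(L+U): T[2,1] = -(-0.3)/(-3.1) = -0.0968; T[2,2] = 0.
  T[0,:] = [+0.0000  -0.5600  +0.1200  -0.4800  -0.1200  +0.4400]
  T[1,:] = [+0.4468  +0.0000  +0.3404  +0.2128  +0.0851  -0.5957]
  T[2,:] = [-0.2258  -0.0968  +0.0000  +0.2903  -0.8387  +0.2258]
  T[3,:] = [+0.2651  +0.4217  +0.4699  +0.0000  +0.1084  -0.4337]
  T[4,:] = [+0.1786  -0.4464  -0.2679  -0.6429  +0.0000  +0.1607]
  T[5,:] = [+0.0682  +0.0909  -0.7273  -0.4545  +0.3636  +0.0000]
|λ(T)| sorted: 1.1590, 0.9703, 0.9703, 0.4156, 0.4156, 0.0281.
spectral radius ρ = 1.1590; 1.1590 > 1, so it fails to converge.

no, ρ = 1.1590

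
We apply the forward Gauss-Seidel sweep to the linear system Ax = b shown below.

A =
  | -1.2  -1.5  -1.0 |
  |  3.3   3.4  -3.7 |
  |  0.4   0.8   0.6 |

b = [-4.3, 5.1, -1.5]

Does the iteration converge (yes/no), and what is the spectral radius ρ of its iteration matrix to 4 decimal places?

no, ρ = 1.4057

Diagonal D = diag(-1.2, 3.4, 0.6); L, U strict lower/upper.
Gauss-Seidel: T = -(D+L)⁻¹U, row 0 first, T[0,1] = -(-1.5)/(-1.2) = -1.2500; later rows by forward substitution.
  T[0,:] = [+0.0000  -1.2500  -0.8333]
  T[1,:] = [+0.0000  +1.2132  +1.8971]
  T[2,:] = [+0.0000  -0.7843  -1.9739]
|λ(T)| sorted: 1.4057, 0.6451, 0.0000.
spectral radius ρ = 1.4057; 1.4057 > 1: divergent.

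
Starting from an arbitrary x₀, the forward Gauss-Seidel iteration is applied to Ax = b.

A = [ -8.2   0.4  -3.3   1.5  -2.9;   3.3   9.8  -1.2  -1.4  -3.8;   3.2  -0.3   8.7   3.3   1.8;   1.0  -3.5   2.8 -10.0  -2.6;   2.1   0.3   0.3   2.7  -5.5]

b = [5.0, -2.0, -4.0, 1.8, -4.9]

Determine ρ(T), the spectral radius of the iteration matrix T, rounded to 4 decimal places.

Write A = D+L+U with D = diag(-8.2, 9.8, 8.7, -10, -5.5).
T_GS = -(D+L)⁻¹U: row 0 first, T[0,1] = -(0.4)/(-8.2) = +0.0488; later rows by forward substitution.
  T[0,:] = [+0.0000, +0.0488, -0.4024, +0.1829, -0.3537]
  T[1,:] = [+0.0000, -0.0164, +0.2580, +0.0813, +0.5068]
  T[2,:] = [+0.0000, -0.0185, +0.1569, -0.4438, -0.0593]
  T[3,:] = [+0.0000, +0.0054, -0.0866, -0.1344, -0.4894]
  T[4,:] = [+0.0000, +0.0194, -0.1735, -0.0159, -0.3509]
eigenvalue magnitudes: 0.5570, 0.1729, 0.1729, 0.0135, 0.0000.
spectral radius ρ = 0.5570; 0.5570 < 1, so it converges for any x₀.

0.5570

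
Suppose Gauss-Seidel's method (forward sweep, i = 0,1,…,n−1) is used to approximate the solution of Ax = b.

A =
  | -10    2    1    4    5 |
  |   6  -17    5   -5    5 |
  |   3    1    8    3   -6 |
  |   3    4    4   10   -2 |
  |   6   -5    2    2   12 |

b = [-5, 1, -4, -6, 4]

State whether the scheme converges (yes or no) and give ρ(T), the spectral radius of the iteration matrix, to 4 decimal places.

A = D + L + U where D = diag(-10, -17, 8, 10, 12).
Gauss-Seidel: T = -(D+L)⁻¹U, row 0 first, T[0,2] = -(1)/(-10) = +0.1000; later rows by forward substitution.
  T[0,:] = [+0.0000  +0.2000  +0.1000  +0.4000  +0.5000]
  T[1,:] = [+0.0000  +0.0706  +0.3294  -0.1529  +0.4706]
  T[2,:] = [+0.0000  -0.0838  -0.0787  -0.5059  +0.5037]
  T[3,:] = [+0.0000  -0.0547  -0.1303  +0.1435  -0.3397]
  T[4,:] = [+0.0000  -0.0475  +0.1221  -0.2033  -0.0812]
|λ(T)| sorted: 0.5064, 0.3180, 0.1170, 0.1170, 0.0000.
spectral radius ρ = 0.5064; 0.5064 < 1: convergent.

yes, ρ = 0.5064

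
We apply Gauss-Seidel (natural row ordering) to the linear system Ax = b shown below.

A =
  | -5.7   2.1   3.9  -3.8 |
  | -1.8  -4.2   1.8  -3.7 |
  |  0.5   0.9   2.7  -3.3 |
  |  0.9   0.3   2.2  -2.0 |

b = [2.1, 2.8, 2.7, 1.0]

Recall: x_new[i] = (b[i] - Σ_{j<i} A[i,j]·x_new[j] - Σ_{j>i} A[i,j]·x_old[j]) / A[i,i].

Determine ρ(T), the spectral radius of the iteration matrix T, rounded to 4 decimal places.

Split A = D + L + U, D = diag(-5.7, -4.2, 2.7, -2).
GS T = -(D+L)⁻¹U: row 0 first, T[0,2] = -(3.9)/(-5.7) = +0.6842; later rows by forward substitution.
  T[0,:] = [+0.0000  +0.3684  +0.6842  -0.6667]
  T[1,:] = [+0.0000  -0.1579  +0.1353  -0.5952]
  T[2,:] = [+0.0000  -0.0156  -0.1718  +1.5441]
  T[3,:] = [+0.0000  +0.1250  +0.1392  +1.3092]
|λ(T)| sorted: 1.4087, 0.2483, 0.2483, 0.0000.
ρ = 1.4087; 1.4087 > 1, so it fails to converge.

1.4087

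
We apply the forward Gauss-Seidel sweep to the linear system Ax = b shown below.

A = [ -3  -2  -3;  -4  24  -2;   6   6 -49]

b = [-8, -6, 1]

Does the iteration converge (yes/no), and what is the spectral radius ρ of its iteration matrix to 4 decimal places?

yes, ρ = 0.2116

Write A = D+L+U with D = diag(-3, 24, -49).
Gauss-Seidel: T = -(D+L)⁻¹U, row 0 first, T[0,1] = -(-2)/(-3) = -0.6667; later rows by forward substitution.
  T[0,:] = [+0.0000 -0.6667 -1.0000]
  T[1,:] = [+0.0000 -0.1111 -0.0833]
  T[2,:] = [+0.0000 -0.0952 -0.1327]
|roots of det(T-λI)|: 0.2116, 0.0321, 0.0000.
ρ(T) = max|λ| = 0.2116; 0.2116 < 1, so it converges for any x₀.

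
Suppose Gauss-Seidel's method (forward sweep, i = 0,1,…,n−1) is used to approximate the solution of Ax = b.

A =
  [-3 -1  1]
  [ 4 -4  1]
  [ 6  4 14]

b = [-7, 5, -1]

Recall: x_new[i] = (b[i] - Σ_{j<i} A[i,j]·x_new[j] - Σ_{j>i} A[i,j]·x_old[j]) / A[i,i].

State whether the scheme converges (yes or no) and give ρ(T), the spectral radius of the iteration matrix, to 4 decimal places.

yes, ρ = 0.6943

A = D + L + U where D = diag(-3, -4, 14).
T_GS = -(D+L)⁻¹U: row 0 first, T[0,2] = -(1)/(-3) = +0.3333; later rows by forward substitution.
  T[0,:] = [+0.0000 -0.3333 +0.3333]
  T[1,:] = [+0.0000 -0.3333 +0.5833]
  T[2,:] = [+0.0000 +0.2381 -0.3095]
moduli |λ_i(T)| = 0.6943, 0.0514, 0.0000.
ρ = 0.6943; 0.6943 < 1: convergent.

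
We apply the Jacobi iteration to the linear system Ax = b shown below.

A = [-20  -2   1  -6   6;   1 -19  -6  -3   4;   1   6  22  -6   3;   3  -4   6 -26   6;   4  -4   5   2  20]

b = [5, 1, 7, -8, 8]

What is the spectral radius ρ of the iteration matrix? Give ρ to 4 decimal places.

Diagonal D = diag(-20, -19, 22, -26, 20); L, U strict lower/upper.
T_J = -D⁻¹(L+U): T[4,1] = -(-4)/(20) = +0.2000; T[4,4] = 0.
  T[0,:] = [+0.0000  -0.1000  +0.0500  -0.3000  +0.3000]
  T[1,:] = [+0.0526  +0.0000  -0.3158  -0.1579  +0.2105]
  T[2,:] = [-0.0455  -0.2727  +0.0000  +0.2727  -0.1364]
  T[3,:] = [+0.1154  -0.1538  +0.2308  +0.0000  +0.2308]
  T[4,:] = [-0.2000  +0.2000  -0.2500  -0.1000  +0.0000]
moduli |λ_i(T)| = 0.5143, 0.3275, 0.3275, 0.3112, 0.0998.
ρ = 0.5143; 0.5143 < 1: convergent.

0.5143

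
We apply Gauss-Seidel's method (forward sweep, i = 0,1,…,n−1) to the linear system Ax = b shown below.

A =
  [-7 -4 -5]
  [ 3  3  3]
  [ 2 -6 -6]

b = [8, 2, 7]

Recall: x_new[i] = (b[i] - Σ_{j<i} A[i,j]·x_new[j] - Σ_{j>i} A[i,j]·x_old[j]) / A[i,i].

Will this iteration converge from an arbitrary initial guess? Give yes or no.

yes

A = D + L + U where D = diag(-7, 3, -6).
GS T = -(D+L)⁻¹U: row 0 first, T[0,2] = -(-5)/(-7) = -0.7143; later rows by forward substitution.
  T[0,:] = [+0.0000  -0.5714  -0.7143]
  T[1,:] = [+0.0000  +0.5714  -0.2857]
  T[2,:] = [+0.0000  -0.7619  +0.0476]
moduli |λ_i(T)| = 0.8446, 0.2255, 0.0000.
ρ(T) = max|λ| = 0.8446; 0.8446 < 1 ⇒ converges.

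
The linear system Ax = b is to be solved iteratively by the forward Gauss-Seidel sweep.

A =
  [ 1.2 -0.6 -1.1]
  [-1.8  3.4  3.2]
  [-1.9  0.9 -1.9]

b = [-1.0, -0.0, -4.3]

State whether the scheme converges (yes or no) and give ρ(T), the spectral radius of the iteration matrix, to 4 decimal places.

Write A = D+L+U with D = diag(1.2, 3.4, -1.9).
GS T = -(D+L)⁻¹U: row 0 first, T[0,1] = -(-0.6)/(1.2) = +0.5000; later rows by forward substitution.
  T[0,:] = [+0.0000 +0.5000 +0.9167]
  T[1,:] = [+0.0000 +0.2647 -0.4559]
  T[2,:] = [+0.0000 -0.3746 -1.1326]
moduli |λ_i(T)| = 1.2457, 0.3778, 0.0000.
ρ = 1.2457; 1.2457 > 1: divergent.

no, ρ = 1.2457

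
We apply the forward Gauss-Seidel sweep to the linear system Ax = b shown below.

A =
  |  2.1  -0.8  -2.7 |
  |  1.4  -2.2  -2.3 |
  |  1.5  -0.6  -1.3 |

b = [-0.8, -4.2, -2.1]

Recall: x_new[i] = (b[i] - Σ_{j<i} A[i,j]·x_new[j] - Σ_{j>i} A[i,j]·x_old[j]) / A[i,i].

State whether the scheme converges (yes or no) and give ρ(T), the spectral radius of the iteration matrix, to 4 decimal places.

no, ρ = 1.5306

A = D + L + U where D = diag(2.1, -2.2, -1.3).
T_GS = -(D+L)⁻¹U: row 0 first, T[0,1] = -(-0.8)/(2.1) = +0.3810; later rows by forward substitution.
  T[0,:] = [+0.0000  +0.3810  +1.2857]
  T[1,:] = [+0.0000  +0.2424  -0.2273]
  T[2,:] = [+0.0000  +0.3277  +1.5884]
|λ(T)| sorted: 1.5306, 0.3002, 0.0000.
ρ(T) = max|λ| = 1.5306; 1.5306 > 1: divergent.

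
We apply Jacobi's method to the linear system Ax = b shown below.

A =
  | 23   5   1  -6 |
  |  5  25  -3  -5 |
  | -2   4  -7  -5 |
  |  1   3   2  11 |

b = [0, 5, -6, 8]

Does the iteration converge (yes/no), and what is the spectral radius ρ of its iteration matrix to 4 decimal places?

Let D = diag(23, 25, -7, 11); L, U the strict triangles.
T_J = -D⁻¹(L+U): T[3,0] = -(1)/(11) = -0.0909; T[3,3] = 0.
  T[0,:] = [+0.0000  -0.2174  -0.0435  +0.2609]
  T[1,:] = [-0.2000  +0.0000  +0.1200  +0.2000]
  T[2,:] = [-0.2857  +0.5714  +0.0000  -0.7143]
  T[3,:] = [-0.0909  -0.2727  -0.1818  +0.0000]
|λ(T)| sorted: 0.5201, 0.2302, 0.2302, 0.0983.
ρ = 0.5201; 0.5201 < 1 ⇒ converges.

yes, ρ = 0.5201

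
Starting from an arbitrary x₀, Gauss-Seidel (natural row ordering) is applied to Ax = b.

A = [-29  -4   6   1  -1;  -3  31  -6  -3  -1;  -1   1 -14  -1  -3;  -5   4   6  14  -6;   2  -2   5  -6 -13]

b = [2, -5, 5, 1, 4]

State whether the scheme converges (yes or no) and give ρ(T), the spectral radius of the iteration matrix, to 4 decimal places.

Split A = D + L + U, D = diag(-29, 31, -14, 14, -13).
GS T = -(D+L)⁻¹U: row 0 first, T[0,2] = -(6)/(-29) = +0.2069; later rows by forward substitution.
  T[0,:] = [+0.0000 -0.1379 +0.2069 +0.0345 -0.0345]
  T[1,:] = [+0.0000 -0.0133 +0.2136 +0.1001 +0.0289]
  T[2,:] = [+0.0000 +0.0089 +0.0005 -0.0667 -0.2098]
  T[3,:] = [+0.0000 -0.0493 +0.0127 +0.0123 +0.4979]
  T[4,:] = [+0.0000 +0.0070 -0.0067 -0.0415 -0.3202]
moduli |λ_i(T)| = 0.2406, 0.1014, 0.1014, 0.0508, 0.0000.
ρ = 0.2406; 0.2406 < 1 ⇒ converges.

yes, ρ = 0.2406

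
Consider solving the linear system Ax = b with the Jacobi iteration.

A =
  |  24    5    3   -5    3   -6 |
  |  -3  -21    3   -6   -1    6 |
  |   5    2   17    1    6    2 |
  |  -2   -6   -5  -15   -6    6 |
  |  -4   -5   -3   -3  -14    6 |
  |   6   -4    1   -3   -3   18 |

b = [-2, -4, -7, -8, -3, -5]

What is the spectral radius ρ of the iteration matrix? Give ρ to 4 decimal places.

Diagonal D = diag(24, -21, 17, -15, -14, 18); L, U strict lower/upper.
T_J = -D⁻¹(L+U): T[5,0] = -(6)/(18) = -0.3333; T[5,5] = 0.
  T[0,:] = [+0.0000, -0.2083, -0.1250, +0.2083, -0.1250, +0.2500]
  T[1,:] = [-0.1429, +0.0000, +0.1429, -0.2857, -0.0476, +0.2857]
  T[2,:] = [-0.2941, -0.1176, +0.0000, -0.0588, -0.3529, -0.1176]
  T[3,:] = [-0.1333, -0.4000, -0.3333, +0.0000, -0.4000, +0.4000]
  T[4,:] = [-0.2857, -0.3571, -0.2143, -0.2143, +0.0000, +0.4286]
  T[5,:] = [-0.3333, +0.2222, -0.0556, +0.1667, +0.1667, +0.0000]
moduli |λ_i(T)| = 0.8465, 0.4411, 0.4411, 0.2712, 0.2712, 0.2365.
ρ = 0.8465; 0.8465 < 1: convergent.

0.8465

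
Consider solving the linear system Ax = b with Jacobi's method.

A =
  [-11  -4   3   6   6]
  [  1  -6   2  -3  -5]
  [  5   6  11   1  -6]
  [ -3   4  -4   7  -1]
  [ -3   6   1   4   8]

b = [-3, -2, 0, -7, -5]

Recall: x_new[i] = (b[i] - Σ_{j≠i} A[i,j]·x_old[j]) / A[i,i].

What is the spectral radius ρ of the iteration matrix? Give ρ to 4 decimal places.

Write A = D+L+U with D = diag(-11, -6, 11, 7, 8).
T_J = -D⁻¹(L+U): T[4,3] = -(4)/(8) = -0.5000; T[4,4] = 0.
  T[0,:] = [+0.0000, -0.3636, +0.2727, +0.5455, +0.5455]
  T[1,:] = [+0.1667, +0.0000, +0.3333, -0.5000, -0.8333]
  T[2,:] = [-0.4545, -0.5455, +0.0000, -0.0909, +0.5455]
  T[3,:] = [+0.4286, -0.5714, +0.5714, +0.0000, +0.1429]
  T[4,:] = [+0.3750, -0.7500, -0.1250, -0.5000, +0.0000]
|roots of det(T-λI)|: 1.1800, 0.9637, 0.6782, 0.6782, 0.1727.
ρ(T) = max|λ| = 1.1800; 1.1800 > 1 ⇒ diverges.

1.1800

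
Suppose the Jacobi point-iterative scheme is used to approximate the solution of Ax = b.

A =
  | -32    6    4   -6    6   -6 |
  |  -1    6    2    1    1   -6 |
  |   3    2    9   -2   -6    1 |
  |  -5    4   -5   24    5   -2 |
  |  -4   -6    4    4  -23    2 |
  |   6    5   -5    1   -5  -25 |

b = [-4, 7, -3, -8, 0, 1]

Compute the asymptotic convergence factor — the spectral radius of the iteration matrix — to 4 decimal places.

0.8414

Split A = D + L + U, D = diag(-32, 6, 9, 24, -23, -25).
Jacobi T = -D⁻¹(L+U): T[2,1] = -(2)/(9) = -0.2222; T[2,2] = 0.
  T[0,:] = [+0.0000, +0.1875, +0.1250, -0.1875, +0.1875, -0.1875]
  T[1,:] = [+0.1667, +0.0000, -0.3333, -0.1667, -0.1667, +1.0000]
  T[2,:] = [-0.3333, -0.2222, +0.0000, +0.2222, +0.6667, -0.1111]
  T[3,:] = [+0.2083, -0.1667, +0.2083, +0.0000, -0.2083, +0.0833]
  T[4,:] = [-0.1739, -0.2609, +0.1739, +0.1739, +0.0000, +0.0870]
  T[5,:] = [+0.2400, +0.2000, -0.2000, +0.0400, -0.2000, +0.0000]
eigenvalue magnitudes: 0.8414, 0.5189, 0.4394, 0.4394, 0.1963, 0.1203.
ρ = 0.8414; 0.8414 < 1 ⇒ converges.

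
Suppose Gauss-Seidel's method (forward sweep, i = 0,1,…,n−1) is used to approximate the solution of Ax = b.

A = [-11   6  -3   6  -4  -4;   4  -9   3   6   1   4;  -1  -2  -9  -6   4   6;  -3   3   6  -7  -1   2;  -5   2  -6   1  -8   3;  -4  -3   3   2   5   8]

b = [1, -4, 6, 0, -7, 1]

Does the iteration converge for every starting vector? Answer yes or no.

A = D + L + U where D = diag(-11, -9, -9, -7, -8, 8).
T_GS = -(D+L)⁻¹U: row 0 first, T[0,5] = -(-4)/(-11) = -0.3636; later rows by forward substitution.
  T[0,:] = [+0.0000  +0.5455  -0.2727  +0.5455  -0.3636  -0.3636]
  T[1,:] = [+0.0000  +0.2424  +0.2121  +0.9091  -0.0505  +0.2828]
  T[2,:] = [+0.0000  -0.1145  -0.0168  -0.9293  +0.4961  +0.6442]
  T[3,:] = [+0.0000  -0.2280  +0.1934  -0.6407  +0.4165  +1.1150]
  T[4,:] = [+0.0000  -0.2229  +0.2603  +0.5032  -0.1053  +0.3292]
  T[5,:] = [+0.0000  +0.6029  -0.2615  +0.8078  -0.4251  -0.8018]
|roots of det(T-λI)|: 1.2937, 0.6875, 0.6185, 0.0768, 0.0768, 0.0000.
spectral radius ρ = 1.2937; 1.2937 > 1, so it fails to converge.

no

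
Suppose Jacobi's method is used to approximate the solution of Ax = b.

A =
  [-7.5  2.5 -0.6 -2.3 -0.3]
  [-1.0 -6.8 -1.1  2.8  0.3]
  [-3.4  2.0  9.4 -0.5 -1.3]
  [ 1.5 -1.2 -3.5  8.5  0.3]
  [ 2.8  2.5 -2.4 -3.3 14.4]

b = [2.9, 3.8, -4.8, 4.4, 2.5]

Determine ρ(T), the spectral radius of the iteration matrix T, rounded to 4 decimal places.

0.5853

Let D = diag(-7.5, -6.8, 9.4, 8.5, 14.4); L, U the strict triangles.
Jacobi: T = -D⁻¹(L+U), T[4,2] = -(-2.4)/(14.4) = +0.1667; T[4,4] = 0.
  T[0,:] = [+0.0000  +0.3333  -0.0800  -0.3067  -0.0400]
  T[1,:] = [-0.1471  +0.0000  -0.1618  +0.4118  +0.0441]
  T[2,:] = [+0.3617  -0.2128  +0.0000  +0.0532  +0.1383]
  T[3,:] = [-0.1765  +0.1412  +0.4118  +0.0000  -0.0353]
  T[4,:] = [-0.1944  -0.1736  +0.1667  +0.2292  +0.0000]
|roots of det(T-λI)|: 0.5853, 0.3959, 0.3959, 0.0956, 0.0817.
spectral radius ρ = 0.5853; 0.5853 < 1, so it converges for any x₀.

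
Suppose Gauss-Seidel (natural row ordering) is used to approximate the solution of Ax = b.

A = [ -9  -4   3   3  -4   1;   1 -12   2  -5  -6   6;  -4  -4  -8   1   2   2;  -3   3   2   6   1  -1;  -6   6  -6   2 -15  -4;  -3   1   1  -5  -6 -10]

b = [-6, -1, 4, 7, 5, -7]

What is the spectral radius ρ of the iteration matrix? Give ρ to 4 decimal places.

0.8490

Write A = D+L+U with D = diag(-9, -12, -8, 6, -15, -10).
Gauss-Seidel: T = -(D+L)⁻¹U, row 0 first, T[0,4] = -(-4)/(-9) = -0.4444; later rows by forward substitution.
  T[0,:] = [+0.0000, -0.4444, +0.3333, +0.3333, -0.4444, +0.1111]
  T[1,:] = [+0.0000, -0.0370, +0.1944, -0.3889, -0.5370, +0.5093]
  T[2,:] = [+0.0000, +0.2407, -0.2639, +0.1528, +0.7407, -0.0602]
  T[3,:] = [+0.0000, -0.2840, +0.1574, +0.3102, -0.3673, -0.0123]
  T[4,:] = [+0.0000, +0.0288, +0.0710, -0.3086, -0.3823, -0.0850]
  T[5,:] = [+0.0000, +0.2784, -0.2282, -0.0935, +0.5667, +0.0687]
|roots of det(T-λI)|: 0.8490, 0.6614, 0.1922, 0.0545, 0.0210, 0.0000.
ρ(T) = max|λ| = 0.8490; 0.8490 < 1 ⇒ converges.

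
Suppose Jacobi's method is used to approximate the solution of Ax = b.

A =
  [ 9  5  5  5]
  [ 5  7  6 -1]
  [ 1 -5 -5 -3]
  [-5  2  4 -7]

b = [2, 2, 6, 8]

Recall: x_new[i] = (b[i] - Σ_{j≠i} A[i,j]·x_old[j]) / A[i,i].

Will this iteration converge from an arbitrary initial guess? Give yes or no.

no

A = D + L + U where D = diag(9, 7, -5, -7).
T_J = -D⁻¹(L+U): T[3,1] = -(2)/(-7) = +0.2857; T[3,3] = 0.
  T[0,:] = [+0.0000 -0.5556 -0.5556 -0.5556]
  T[1,:] = [-0.7143 +0.0000 -0.8571 +0.1429]
  T[2,:] = [+0.2000 -1.0000 +0.0000 -0.6000]
  T[3,:] = [-0.7143 +0.2857 +0.5714 +0.0000]
moduli |λ_i(T)| = 1.1436, 0.8391, 0.8391, 0.4084.
ρ = 1.1436; 1.1436 > 1 ⇒ diverges.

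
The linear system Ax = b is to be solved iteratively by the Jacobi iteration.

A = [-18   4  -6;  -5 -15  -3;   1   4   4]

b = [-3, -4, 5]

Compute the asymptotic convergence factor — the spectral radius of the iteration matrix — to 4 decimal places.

0.6107

Split A = D + L + U, D = diag(-18, -15, 4).
Jacobi: T = -D⁻¹(L+U), T[1,0] = -(-5)/(-15) = -0.3333; T[1,1] = 0.
  T[0,:] = [+0.0000  +0.2222  -0.3333]
  T[1,:] = [-0.3333  +0.0000  -0.2000]
  T[2,:] = [-0.2500  -1.0000  +0.0000]
|λ(T)| sorted: 0.6107, 0.4046, 0.4046.
spectral radius ρ = 0.6107; 0.6107 < 1: convergent.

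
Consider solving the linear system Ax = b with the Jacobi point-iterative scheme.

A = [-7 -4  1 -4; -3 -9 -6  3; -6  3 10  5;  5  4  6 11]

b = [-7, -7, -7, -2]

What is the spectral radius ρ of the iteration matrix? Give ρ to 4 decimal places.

Diagonal D = diag(-7, -9, 10, 11); L, U strict lower/upper.
Jacobi T = -D⁻¹(L+U): T[2,1] = -(3)/(10) = -0.3000; T[2,2] = 0.
  T[0,:] = [+0.0000, -0.5714, +0.1429, -0.5714]
  T[1,:] = [-0.3333, +0.0000, -0.6667, +0.3333]
  T[2,:] = [+0.6000, -0.3000, +0.0000, -0.5000]
  T[3,:] = [-0.4545, -0.3636, -0.5455, +0.0000]
|roots of det(T-λI)|: 1.1211, 0.6049, 0.6049, 0.0032.
ρ = 1.1211; 1.1211 > 1 ⇒ diverges.

1.1211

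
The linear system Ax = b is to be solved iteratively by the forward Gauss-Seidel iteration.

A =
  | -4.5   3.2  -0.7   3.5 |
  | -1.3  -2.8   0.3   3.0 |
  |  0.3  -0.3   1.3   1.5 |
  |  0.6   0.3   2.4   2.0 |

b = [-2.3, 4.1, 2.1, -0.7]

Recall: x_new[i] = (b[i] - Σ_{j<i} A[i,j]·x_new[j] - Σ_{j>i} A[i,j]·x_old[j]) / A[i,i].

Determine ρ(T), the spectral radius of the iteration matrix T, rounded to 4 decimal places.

A = D + L + U where D = diag(-4.5, -2.8, 1.3, 2).
Gauss-Seidel: T = -(D+L)⁻¹U, row 0 first, T[0,1] = -(3.2)/(-4.5) = +0.7111; later rows by forward substitution.
  T[0,:] = [+0.0000, +0.7111, -0.1556, +0.7778]
  T[1,:] = [+0.0000, -0.3302, +0.1794, +0.7103]
  T[2,:] = [+0.0000, -0.2403, +0.0773, -1.1694]
  T[3,:] = [+0.0000, +0.1245, -0.0730, +1.0634]
|eigenvalues of T|: 1.1873, 0.3036, 0.0732, 0.0000.
ρ = 1.1873; 1.1873 > 1: divergent.

1.1873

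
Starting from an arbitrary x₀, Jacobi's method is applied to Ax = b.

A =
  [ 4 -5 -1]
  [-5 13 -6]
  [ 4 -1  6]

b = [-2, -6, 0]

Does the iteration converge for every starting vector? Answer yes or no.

yes

Split A = D + L + U, D = diag(4, 13, 6).
T_J = -D⁻¹(L+U): T[1,0] = -(-5)/(13) = +0.3846; T[1,1] = 0.
  T[0,:] = [+0.0000  +1.2500  +0.2500]
  T[1,:] = [+0.3846  +0.0000  +0.4615]
  T[2,:] = [-0.6667  +0.1667  +0.0000]
|eigenvalues of T|: 0.8958, 0.6414, 0.6414.
ρ = 0.8958; 0.8958 < 1, so it converges for any x₀.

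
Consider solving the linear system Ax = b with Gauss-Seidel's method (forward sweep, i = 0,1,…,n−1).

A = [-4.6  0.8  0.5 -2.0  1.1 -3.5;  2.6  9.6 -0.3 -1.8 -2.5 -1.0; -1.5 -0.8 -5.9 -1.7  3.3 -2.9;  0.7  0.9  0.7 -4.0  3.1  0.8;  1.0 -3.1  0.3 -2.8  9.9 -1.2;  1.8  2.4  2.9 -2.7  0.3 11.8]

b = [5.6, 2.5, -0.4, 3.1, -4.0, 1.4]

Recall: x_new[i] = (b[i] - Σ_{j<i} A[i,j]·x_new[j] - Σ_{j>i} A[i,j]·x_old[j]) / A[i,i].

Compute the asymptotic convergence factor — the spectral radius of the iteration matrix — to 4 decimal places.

0.5442

Let D = diag(-4.6, 9.6, -5.9, -4, 9.9, 11.8); L, U the strict triangles.
T_GS = -(D+L)⁻¹U: row 0 first, T[0,1] = -(0.8)/(-4.6) = +0.1739; later rows by forward substitution.
  T[0,:] = [+0.0000, +0.1739, +0.1087, -0.4348, +0.2391, -0.7609]
  T[1,:] = [+0.0000, -0.0471, +0.0018, +0.3053, +0.1957, +0.3102]
  T[2,:] = [+0.0000, -0.0378, -0.0279, -0.2190, +0.4720, -0.3401]
  T[3,:] = [+0.0000, +0.0132, +0.0146, -0.0457, +0.9435, +0.0771]
  T[4,:] = [+0.0000, -0.0274, -0.0055, +0.1332, +0.2896, +0.3273]
  T[5,:] = [+0.0000, -0.0039, -0.0066, +0.0442, +0.0162, +0.1459]
moduli |λ_i(T)| = 0.5442, 0.2665, 0.0624, 0.0624, 0.0398, 0.0000.
ρ = 0.5442; 0.5442 < 1: convergent.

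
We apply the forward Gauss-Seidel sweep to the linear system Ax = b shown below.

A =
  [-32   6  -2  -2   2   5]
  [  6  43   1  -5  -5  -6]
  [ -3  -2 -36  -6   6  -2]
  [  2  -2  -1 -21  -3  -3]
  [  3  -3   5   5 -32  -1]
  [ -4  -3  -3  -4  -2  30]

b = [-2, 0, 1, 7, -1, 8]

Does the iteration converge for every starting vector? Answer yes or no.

Let D = diag(-32, 43, -36, -21, -32, 30); L, U the strict triangles.
GS T = -(D+L)⁻¹U: row 0 first, T[0,2] = -(-2)/(-32) = -0.0625; later rows by forward substitution.
  T[0,:] = [+0.0000, +0.1875, -0.0625, -0.0625, +0.0625, +0.1562]
  T[1,:] = [+0.0000, -0.0262, -0.0145, +0.1250, +0.1076, +0.1177]
  T[2,:] = [+0.0000, -0.0142, +0.0060, -0.1684, +0.1555, -0.0751]
  T[3,:] = [+0.0000, +0.0210, -0.0049, -0.0098, -0.1546, -0.1356]
  T[4,:] = [+0.0000, +0.0211, -0.0043, -0.0454, -0.0041, -0.0606]
  T[5,:] = [+0.0000, +0.0252, -0.0101, -0.0170, +0.0138, +0.0030]
eigenvalue magnitudes: 0.1714, 0.0755, 0.0755, 0.0271, 0.0163, 0.0000.
ρ = 0.1714; 0.1714 < 1, so it converges for any x₀.

yes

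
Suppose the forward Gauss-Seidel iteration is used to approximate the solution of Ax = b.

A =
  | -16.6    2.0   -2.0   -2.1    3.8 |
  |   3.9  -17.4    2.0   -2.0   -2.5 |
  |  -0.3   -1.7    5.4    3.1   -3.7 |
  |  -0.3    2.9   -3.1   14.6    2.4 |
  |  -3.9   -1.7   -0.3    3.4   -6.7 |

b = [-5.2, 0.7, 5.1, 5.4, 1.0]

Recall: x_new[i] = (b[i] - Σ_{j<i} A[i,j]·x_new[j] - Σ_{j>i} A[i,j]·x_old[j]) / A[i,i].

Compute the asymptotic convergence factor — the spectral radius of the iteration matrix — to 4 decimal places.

0.3118

Let D = diag(-16.6, -17.4, 5.4, 14.6, -6.7); L, U the strict triangles.
GS T = -(D+L)⁻¹U: row 0 first, T[0,3] = -(-2.1)/(-16.6) = -0.1265; later rows by forward substitution.
  T[0,:] = [+0.0000, +0.1205, -0.1205, -0.1265, +0.2289]
  T[1,:] = [+0.0000, +0.0270, +0.0879, -0.1433, -0.0924]
  T[2,:] = [+0.0000, +0.0152, +0.0210, -0.6262, +0.6688]
  T[3,:] = [+0.0000, +0.0003, -0.0155, -0.1071, +0.0007]
  T[4,:] = [+0.0000, -0.0775, +0.0390, +0.0837, -0.1394]
|λ(T)| sorted: 0.3118, 0.1453, 0.1453, 0.1155, 0.0000.
ρ(T) = max|λ| = 0.3118; 0.3118 < 1: convergent.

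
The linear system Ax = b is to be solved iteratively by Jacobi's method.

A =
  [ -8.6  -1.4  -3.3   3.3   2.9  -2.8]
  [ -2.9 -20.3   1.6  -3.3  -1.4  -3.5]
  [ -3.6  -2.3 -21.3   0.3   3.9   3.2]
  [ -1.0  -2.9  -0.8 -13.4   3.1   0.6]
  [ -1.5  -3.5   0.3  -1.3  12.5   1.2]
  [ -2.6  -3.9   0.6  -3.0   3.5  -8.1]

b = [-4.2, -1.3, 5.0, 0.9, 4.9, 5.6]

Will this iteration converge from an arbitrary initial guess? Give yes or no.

yes

A = D + L + U where D = diag(-8.6, -20.3, -21.3, -13.4, 12.5, -8.1).
Jacobi T = -D⁻¹(L+U): T[3,4] = -(3.1)/(-13.4) = +0.2313; T[3,3] = 0.
  T[0,:] = [+0.0000, -0.1628, -0.3837, +0.3837, +0.3372, -0.3256]
  T[1,:] = [-0.1429, +0.0000, +0.0788, -0.1626, -0.0690, -0.1724]
  T[2,:] = [-0.1690, -0.1080, +0.0000, +0.0141, +0.1831, +0.1502]
  T[3,:] = [-0.0746, -0.2164, -0.0597, +0.0000, +0.2313, +0.0448]
  T[4,:] = [+0.1200, +0.2800, -0.0240, +0.1040, +0.0000, -0.0960]
  T[5,:] = [-0.3210, -0.4815, +0.0741, -0.3704, +0.4321, +0.0000]
moduli |λ_i(T)| = 0.6193, 0.4148, 0.2547, 0.2547, 0.1143, 0.0118.
ρ(T) = max|λ| = 0.6193; 0.6193 < 1 ⇒ converges.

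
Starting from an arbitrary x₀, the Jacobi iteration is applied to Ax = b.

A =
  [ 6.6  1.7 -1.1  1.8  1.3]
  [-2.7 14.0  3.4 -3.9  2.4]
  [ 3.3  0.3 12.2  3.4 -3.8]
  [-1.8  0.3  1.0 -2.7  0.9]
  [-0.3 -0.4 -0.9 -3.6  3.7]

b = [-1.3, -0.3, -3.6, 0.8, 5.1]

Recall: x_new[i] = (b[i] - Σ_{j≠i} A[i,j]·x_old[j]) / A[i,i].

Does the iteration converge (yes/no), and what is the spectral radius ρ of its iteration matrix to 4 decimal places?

yes, ρ = 0.8322

Diagonal D = diag(6.6, 14, 12.2, -2.7, 3.7); L, U strict lower/upper.
Jacobi: T = -D⁻¹(L+U), T[2,3] = -(3.4)/(12.2) = -0.2787; T[2,2] = 0.
  T[0,:] = [+0.0000  -0.2576  +0.1667  -0.2727  -0.1970]
  T[1,:] = [+0.1929  +0.0000  -0.2429  +0.2786  -0.1714]
  T[2,:] = [-0.2705  -0.0246  +0.0000  -0.2787  +0.3115]
  T[3,:] = [-0.6667  +0.1111  +0.3704  +0.0000  +0.3333]
  T[4,:] = [+0.0811  +0.1081  +0.2432  +0.9730  +0.0000]
|λ(T)| sorted: 0.8322, 0.6168, 0.6168, 0.1909, 0.1365.
ρ(T) = max|λ| = 0.8322; 0.8322 < 1: convergent.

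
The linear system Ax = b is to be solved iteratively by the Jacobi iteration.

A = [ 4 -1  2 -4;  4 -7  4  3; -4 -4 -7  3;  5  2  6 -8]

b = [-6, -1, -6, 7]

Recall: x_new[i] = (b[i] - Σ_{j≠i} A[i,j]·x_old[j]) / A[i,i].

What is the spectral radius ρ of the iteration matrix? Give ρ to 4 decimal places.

A = D + L + U where D = diag(4, -7, -7, -8).
Jacobi T = -D⁻¹(L+U): T[0,3] = -(-4)/(4) = +1.0000; T[0,0] = 0.
  T[0,:] = [+0.0000  +0.2500  -0.5000  +1.0000]
  T[1,:] = [+0.5714  +0.0000  +0.5714  +0.4286]
  T[2,:] = [-0.5714  -0.5714  +0.0000  +0.4286]
  T[3,:] = [+0.6250  +0.2500  +0.7500  +0.0000]
eigenvalue magnitudes: 1.1723, 0.7505, 0.7505, 0.2434.
ρ(T) = max|λ| = 1.1723; 1.1723 > 1 ⇒ diverges.

1.1723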